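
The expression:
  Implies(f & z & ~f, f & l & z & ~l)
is always true.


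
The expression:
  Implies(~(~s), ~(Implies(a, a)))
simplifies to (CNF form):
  ~s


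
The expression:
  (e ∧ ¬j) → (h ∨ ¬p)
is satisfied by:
  {h: True, j: True, p: False, e: False}
  {h: True, p: False, e: False, j: False}
  {j: True, p: False, e: False, h: False}
  {j: False, p: False, e: False, h: False}
  {h: True, e: True, j: True, p: False}
  {h: True, e: True, j: False, p: False}
  {e: True, j: True, h: False, p: False}
  {e: True, h: False, p: False, j: False}
  {j: True, h: True, p: True, e: False}
  {h: True, p: True, j: False, e: False}
  {j: True, p: True, h: False, e: False}
  {p: True, h: False, e: False, j: False}
  {h: True, e: True, p: True, j: True}
  {h: True, e: True, p: True, j: False}
  {e: True, p: True, j: True, h: False}


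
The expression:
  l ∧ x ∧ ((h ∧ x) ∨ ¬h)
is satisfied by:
  {x: True, l: True}


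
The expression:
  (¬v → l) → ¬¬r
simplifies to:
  r ∨ (¬l ∧ ¬v)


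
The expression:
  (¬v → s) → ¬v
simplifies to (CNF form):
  ¬v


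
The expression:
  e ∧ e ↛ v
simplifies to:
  e ∧ ¬v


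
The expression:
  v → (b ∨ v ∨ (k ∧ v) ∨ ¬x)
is always true.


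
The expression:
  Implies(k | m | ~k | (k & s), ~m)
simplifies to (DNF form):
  ~m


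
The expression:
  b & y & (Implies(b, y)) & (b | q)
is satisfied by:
  {b: True, y: True}


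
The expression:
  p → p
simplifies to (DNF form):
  True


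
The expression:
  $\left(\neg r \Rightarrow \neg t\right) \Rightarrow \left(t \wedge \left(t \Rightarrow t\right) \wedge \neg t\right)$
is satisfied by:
  {t: True, r: False}


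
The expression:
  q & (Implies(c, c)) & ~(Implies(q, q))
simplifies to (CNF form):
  False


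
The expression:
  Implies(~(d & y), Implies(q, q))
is always true.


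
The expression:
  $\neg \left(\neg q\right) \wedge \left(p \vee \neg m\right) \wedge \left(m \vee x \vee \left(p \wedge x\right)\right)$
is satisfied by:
  {x: True, p: True, q: True, m: False}
  {x: True, q: True, p: False, m: False}
  {x: True, m: True, p: True, q: True}
  {m: True, p: True, q: True, x: False}


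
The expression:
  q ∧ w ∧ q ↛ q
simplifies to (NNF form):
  False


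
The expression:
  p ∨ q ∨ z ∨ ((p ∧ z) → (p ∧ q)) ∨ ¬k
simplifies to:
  True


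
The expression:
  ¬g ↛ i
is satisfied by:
  {i: True, g: False}
  {g: False, i: False}
  {g: True, i: True}


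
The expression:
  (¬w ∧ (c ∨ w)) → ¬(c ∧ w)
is always true.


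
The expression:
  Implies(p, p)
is always true.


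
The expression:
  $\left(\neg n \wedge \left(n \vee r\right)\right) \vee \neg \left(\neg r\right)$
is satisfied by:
  {r: True}


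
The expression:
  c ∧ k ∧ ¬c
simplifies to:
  False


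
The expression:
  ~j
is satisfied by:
  {j: False}


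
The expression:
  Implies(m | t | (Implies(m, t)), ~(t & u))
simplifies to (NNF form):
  ~t | ~u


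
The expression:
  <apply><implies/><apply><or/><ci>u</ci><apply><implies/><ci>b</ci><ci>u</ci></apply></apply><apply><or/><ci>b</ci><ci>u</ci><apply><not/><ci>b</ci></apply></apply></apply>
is always true.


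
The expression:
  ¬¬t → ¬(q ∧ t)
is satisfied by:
  {t: False, q: False}
  {q: True, t: False}
  {t: True, q: False}


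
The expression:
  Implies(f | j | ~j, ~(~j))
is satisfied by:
  {j: True}


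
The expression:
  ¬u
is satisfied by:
  {u: False}


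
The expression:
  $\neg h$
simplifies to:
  $\neg h$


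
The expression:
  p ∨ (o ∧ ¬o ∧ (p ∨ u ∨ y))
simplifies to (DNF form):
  p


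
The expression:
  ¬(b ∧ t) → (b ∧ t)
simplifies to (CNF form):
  b ∧ t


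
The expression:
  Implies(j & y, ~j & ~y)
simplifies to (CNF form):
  ~j | ~y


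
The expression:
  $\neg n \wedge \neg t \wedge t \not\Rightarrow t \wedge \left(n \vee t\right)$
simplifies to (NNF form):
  $\text{False}$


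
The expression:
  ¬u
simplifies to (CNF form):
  ¬u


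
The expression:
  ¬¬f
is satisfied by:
  {f: True}


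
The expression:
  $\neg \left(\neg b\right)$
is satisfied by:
  {b: True}


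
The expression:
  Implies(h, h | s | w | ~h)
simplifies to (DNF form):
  True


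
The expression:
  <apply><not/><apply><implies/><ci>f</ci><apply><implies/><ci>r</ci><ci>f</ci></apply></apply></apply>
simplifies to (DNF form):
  <false/>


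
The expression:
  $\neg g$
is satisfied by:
  {g: False}


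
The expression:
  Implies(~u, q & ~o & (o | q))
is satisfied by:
  {u: True, q: True, o: False}
  {u: True, q: False, o: False}
  {o: True, u: True, q: True}
  {o: True, u: True, q: False}
  {q: True, o: False, u: False}


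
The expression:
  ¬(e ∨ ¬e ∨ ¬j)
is never true.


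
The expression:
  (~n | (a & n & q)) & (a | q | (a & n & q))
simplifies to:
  (a & q) | (a & ~n) | (q & ~n)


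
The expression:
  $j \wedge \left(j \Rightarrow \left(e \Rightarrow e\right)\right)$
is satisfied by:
  {j: True}


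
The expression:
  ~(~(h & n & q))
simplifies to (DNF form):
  h & n & q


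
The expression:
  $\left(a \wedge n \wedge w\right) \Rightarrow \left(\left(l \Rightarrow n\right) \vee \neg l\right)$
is always true.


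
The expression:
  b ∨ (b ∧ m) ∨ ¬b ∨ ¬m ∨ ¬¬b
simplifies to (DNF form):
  True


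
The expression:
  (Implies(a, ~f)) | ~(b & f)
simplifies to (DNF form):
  ~a | ~b | ~f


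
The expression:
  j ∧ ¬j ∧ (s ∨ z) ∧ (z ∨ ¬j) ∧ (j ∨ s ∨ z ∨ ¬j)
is never true.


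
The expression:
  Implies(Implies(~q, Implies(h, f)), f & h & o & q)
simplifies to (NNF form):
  h & (f | ~q) & (o | ~q) & (q | ~f)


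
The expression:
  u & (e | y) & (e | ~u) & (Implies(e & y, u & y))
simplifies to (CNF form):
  e & u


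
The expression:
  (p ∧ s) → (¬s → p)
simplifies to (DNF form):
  True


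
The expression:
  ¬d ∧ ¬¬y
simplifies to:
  y ∧ ¬d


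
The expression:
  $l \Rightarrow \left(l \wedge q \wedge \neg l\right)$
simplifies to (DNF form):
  $\neg l$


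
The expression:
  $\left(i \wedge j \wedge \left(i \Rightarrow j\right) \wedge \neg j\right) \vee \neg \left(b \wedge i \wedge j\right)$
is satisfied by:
  {b: False, i: False, j: False}
  {j: True, b: False, i: False}
  {i: True, b: False, j: False}
  {j: True, i: True, b: False}
  {b: True, j: False, i: False}
  {j: True, b: True, i: False}
  {i: True, b: True, j: False}


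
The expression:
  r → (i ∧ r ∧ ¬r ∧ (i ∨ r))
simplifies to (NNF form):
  ¬r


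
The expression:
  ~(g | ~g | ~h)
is never true.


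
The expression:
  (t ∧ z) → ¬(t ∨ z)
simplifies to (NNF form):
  ¬t ∨ ¬z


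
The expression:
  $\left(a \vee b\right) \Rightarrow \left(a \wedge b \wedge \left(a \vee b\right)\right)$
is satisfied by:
  {a: False, b: False}
  {b: True, a: True}


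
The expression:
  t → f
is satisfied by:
  {f: True, t: False}
  {t: False, f: False}
  {t: True, f: True}


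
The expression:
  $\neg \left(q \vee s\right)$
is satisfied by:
  {q: False, s: False}


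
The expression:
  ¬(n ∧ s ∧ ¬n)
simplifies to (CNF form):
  True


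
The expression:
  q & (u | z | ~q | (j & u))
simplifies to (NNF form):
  q & (u | z)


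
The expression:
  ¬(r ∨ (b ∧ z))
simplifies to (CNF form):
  ¬r ∧ (¬b ∨ ¬z)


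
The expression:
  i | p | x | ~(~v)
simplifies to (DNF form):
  i | p | v | x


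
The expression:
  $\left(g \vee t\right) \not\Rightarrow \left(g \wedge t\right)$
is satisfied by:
  {g: True, t: False}
  {t: True, g: False}


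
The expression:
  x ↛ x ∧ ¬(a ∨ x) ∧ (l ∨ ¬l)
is never true.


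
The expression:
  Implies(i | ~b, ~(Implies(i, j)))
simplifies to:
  (b & ~i) | (i & ~j)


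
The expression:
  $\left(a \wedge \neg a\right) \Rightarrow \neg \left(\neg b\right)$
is always true.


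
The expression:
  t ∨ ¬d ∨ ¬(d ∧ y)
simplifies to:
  t ∨ ¬d ∨ ¬y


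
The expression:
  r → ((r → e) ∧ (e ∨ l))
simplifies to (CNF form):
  e ∨ ¬r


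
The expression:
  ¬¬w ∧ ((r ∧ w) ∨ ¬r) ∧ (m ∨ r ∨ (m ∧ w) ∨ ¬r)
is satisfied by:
  {w: True}


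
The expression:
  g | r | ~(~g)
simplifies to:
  g | r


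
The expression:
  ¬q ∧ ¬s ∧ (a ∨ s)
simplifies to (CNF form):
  a ∧ ¬q ∧ ¬s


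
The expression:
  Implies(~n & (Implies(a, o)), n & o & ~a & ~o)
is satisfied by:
  {n: True, a: True, o: False}
  {n: True, a: False, o: False}
  {n: True, o: True, a: True}
  {n: True, o: True, a: False}
  {a: True, o: False, n: False}


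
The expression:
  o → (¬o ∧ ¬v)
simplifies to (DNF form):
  ¬o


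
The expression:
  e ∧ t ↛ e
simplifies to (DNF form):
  False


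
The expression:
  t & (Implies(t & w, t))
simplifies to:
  t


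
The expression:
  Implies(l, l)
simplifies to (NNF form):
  True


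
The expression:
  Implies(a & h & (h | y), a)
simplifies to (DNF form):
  True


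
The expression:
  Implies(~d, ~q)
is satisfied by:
  {d: True, q: False}
  {q: False, d: False}
  {q: True, d: True}


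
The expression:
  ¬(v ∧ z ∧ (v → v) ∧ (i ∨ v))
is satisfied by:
  {v: False, z: False}
  {z: True, v: False}
  {v: True, z: False}


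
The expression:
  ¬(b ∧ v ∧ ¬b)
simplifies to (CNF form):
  True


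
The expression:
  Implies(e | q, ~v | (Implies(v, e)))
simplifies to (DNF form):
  e | ~q | ~v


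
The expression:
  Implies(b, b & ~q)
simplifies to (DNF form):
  ~b | ~q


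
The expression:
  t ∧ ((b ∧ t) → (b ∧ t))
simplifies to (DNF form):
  t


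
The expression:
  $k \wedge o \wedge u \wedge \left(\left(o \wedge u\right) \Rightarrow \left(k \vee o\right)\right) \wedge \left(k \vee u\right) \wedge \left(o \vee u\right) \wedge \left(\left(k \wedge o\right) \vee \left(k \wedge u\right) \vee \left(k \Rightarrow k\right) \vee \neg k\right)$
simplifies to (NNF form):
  $k \wedge o \wedge u$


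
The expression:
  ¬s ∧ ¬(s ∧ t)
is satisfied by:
  {s: False}


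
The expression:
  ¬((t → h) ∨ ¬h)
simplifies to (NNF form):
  False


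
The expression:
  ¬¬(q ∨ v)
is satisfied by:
  {q: True, v: True}
  {q: True, v: False}
  {v: True, q: False}


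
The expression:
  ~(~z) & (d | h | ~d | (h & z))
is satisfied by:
  {z: True}


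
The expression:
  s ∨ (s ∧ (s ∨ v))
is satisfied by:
  {s: True}


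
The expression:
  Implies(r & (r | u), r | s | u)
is always true.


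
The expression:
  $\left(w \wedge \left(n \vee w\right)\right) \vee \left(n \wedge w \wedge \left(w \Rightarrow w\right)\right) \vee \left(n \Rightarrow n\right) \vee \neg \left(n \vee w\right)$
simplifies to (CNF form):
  $\text{True}$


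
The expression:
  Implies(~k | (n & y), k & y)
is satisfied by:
  {k: True}


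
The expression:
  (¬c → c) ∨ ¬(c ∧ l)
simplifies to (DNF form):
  True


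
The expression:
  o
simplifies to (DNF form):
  o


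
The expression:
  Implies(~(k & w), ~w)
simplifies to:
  k | ~w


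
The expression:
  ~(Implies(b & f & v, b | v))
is never true.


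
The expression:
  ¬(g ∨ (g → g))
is never true.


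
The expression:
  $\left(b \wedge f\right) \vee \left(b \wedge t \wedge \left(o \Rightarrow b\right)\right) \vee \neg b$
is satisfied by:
  {t: True, f: True, b: False}
  {t: True, f: False, b: False}
  {f: True, t: False, b: False}
  {t: False, f: False, b: False}
  {b: True, t: True, f: True}
  {b: True, t: True, f: False}
  {b: True, f: True, t: False}


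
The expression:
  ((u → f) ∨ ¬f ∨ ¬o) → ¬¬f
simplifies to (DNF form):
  f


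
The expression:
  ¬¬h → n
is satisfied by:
  {n: True, h: False}
  {h: False, n: False}
  {h: True, n: True}


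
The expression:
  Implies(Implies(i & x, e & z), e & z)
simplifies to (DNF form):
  (e & z) | (i & x) | (e & i & x) | (e & i & z) | (e & x & z) | (i & x & z) | (e & i & x & z)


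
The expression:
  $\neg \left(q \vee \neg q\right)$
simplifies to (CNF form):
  $\text{False}$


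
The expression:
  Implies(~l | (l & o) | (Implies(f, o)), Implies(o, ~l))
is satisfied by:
  {l: False, o: False}
  {o: True, l: False}
  {l: True, o: False}


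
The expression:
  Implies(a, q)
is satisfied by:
  {q: True, a: False}
  {a: False, q: False}
  {a: True, q: True}


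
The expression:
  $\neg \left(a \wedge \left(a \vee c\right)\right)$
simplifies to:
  $\neg a$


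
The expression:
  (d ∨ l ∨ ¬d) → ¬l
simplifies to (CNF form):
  ¬l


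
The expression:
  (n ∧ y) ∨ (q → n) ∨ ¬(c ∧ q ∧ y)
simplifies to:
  n ∨ ¬c ∨ ¬q ∨ ¬y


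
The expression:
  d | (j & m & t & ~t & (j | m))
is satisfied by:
  {d: True}


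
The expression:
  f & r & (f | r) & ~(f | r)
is never true.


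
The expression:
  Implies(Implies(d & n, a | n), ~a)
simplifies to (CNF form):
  ~a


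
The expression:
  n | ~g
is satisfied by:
  {n: True, g: False}
  {g: False, n: False}
  {g: True, n: True}


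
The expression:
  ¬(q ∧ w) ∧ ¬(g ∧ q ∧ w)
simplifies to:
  ¬q ∨ ¬w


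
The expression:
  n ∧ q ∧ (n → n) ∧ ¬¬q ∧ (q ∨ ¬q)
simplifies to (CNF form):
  n ∧ q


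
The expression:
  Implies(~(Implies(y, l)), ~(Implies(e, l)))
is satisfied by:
  {l: True, e: True, y: False}
  {l: True, e: False, y: False}
  {e: True, l: False, y: False}
  {l: False, e: False, y: False}
  {y: True, l: True, e: True}
  {y: True, l: True, e: False}
  {y: True, e: True, l: False}


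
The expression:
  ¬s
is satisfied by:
  {s: False}


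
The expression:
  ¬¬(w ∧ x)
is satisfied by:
  {w: True, x: True}


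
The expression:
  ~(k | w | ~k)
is never true.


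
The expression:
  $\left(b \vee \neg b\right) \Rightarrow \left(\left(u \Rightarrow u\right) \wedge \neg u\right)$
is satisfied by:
  {u: False}


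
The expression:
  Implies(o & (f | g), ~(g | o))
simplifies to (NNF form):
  ~o | (~f & ~g)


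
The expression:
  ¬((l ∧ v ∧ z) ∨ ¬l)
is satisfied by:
  {l: True, v: False, z: False}
  {z: True, l: True, v: False}
  {v: True, l: True, z: False}


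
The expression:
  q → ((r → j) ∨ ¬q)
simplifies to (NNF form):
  j ∨ ¬q ∨ ¬r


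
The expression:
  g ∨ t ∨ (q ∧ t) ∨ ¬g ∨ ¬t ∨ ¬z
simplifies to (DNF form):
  True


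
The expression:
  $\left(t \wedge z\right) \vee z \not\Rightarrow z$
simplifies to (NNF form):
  $t \wedge z$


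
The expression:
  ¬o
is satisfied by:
  {o: False}


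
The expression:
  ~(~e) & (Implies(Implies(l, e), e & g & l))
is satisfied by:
  {e: True, g: True, l: True}


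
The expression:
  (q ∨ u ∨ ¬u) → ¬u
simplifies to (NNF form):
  ¬u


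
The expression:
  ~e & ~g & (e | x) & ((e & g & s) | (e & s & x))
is never true.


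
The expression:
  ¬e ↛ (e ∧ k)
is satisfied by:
  {e: False}


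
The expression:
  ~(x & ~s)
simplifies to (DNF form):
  s | ~x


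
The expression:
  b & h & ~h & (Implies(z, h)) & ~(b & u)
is never true.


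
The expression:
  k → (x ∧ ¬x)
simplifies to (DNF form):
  ¬k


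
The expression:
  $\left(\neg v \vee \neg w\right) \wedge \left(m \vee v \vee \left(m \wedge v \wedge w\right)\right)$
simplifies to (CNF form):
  $\left(m \vee v\right) \wedge \left(m \vee \neg w\right) \wedge \left(v \vee \neg v\right) \wedge \left(\neg v \vee \neg w\right)$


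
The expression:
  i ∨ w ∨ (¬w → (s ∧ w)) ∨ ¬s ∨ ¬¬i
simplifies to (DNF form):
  i ∨ w ∨ ¬s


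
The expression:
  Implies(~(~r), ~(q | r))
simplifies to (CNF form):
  ~r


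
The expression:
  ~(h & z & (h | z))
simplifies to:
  ~h | ~z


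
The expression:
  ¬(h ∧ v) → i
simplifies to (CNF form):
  (h ∨ i) ∧ (i ∨ v)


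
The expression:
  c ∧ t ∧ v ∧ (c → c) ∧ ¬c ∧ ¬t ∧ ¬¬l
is never true.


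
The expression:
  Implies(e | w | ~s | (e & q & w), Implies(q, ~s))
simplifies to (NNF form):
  ~q | ~s | (~e & ~w)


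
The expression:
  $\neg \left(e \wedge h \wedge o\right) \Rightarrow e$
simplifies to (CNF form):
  $e$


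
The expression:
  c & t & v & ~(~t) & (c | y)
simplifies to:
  c & t & v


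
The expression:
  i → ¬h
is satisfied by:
  {h: False, i: False}
  {i: True, h: False}
  {h: True, i: False}


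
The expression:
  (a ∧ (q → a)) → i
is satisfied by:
  {i: True, a: False}
  {a: False, i: False}
  {a: True, i: True}


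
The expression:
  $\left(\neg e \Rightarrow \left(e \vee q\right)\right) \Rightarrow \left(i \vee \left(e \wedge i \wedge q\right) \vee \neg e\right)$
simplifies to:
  $i \vee \neg e$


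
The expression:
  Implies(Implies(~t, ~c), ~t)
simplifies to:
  ~t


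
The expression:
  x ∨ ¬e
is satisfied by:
  {x: True, e: False}
  {e: False, x: False}
  {e: True, x: True}


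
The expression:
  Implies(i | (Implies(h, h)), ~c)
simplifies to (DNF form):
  ~c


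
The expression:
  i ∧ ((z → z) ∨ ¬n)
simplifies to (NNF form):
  i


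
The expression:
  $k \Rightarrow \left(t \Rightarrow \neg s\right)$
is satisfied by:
  {s: False, k: False, t: False}
  {t: True, s: False, k: False}
  {k: True, s: False, t: False}
  {t: True, k: True, s: False}
  {s: True, t: False, k: False}
  {t: True, s: True, k: False}
  {k: True, s: True, t: False}


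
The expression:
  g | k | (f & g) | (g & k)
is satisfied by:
  {k: True, g: True}
  {k: True, g: False}
  {g: True, k: False}


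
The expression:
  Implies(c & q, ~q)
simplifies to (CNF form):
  ~c | ~q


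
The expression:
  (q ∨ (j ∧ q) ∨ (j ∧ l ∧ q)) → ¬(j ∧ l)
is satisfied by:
  {l: False, q: False, j: False}
  {j: True, l: False, q: False}
  {q: True, l: False, j: False}
  {j: True, q: True, l: False}
  {l: True, j: False, q: False}
  {j: True, l: True, q: False}
  {q: True, l: True, j: False}


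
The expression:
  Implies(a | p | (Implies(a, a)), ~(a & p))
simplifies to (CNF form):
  ~a | ~p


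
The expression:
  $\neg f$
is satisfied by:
  {f: False}


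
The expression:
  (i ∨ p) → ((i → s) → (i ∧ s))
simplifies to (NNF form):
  i ∨ ¬p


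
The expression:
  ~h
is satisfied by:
  {h: False}


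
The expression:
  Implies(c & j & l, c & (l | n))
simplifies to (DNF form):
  True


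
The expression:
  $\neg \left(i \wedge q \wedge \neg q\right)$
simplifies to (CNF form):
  $\text{True}$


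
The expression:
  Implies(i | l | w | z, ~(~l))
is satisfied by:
  {l: True, i: False, w: False, z: False}
  {z: True, l: True, i: False, w: False}
  {l: True, w: True, i: False, z: False}
  {z: True, l: True, w: True, i: False}
  {l: True, i: True, w: False, z: False}
  {l: True, z: True, i: True, w: False}
  {l: True, w: True, i: True, z: False}
  {z: True, l: True, w: True, i: True}
  {z: False, i: False, w: False, l: False}


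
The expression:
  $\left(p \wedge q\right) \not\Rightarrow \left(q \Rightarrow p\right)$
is never true.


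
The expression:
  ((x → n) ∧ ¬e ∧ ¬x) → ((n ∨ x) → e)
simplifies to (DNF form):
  e ∨ x ∨ ¬n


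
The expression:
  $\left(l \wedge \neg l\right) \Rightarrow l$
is always true.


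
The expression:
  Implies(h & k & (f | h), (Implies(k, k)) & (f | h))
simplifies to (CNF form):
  True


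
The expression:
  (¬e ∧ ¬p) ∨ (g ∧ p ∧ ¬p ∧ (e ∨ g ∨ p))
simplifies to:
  ¬e ∧ ¬p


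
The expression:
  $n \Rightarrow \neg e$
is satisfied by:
  {e: False, n: False}
  {n: True, e: False}
  {e: True, n: False}


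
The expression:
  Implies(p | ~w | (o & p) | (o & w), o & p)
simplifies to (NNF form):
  (o | w) & (o | ~p) & (p | ~o)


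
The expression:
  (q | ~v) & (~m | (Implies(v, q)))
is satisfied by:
  {q: True, v: False}
  {v: False, q: False}
  {v: True, q: True}


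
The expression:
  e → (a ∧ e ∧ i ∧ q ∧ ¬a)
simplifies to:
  ¬e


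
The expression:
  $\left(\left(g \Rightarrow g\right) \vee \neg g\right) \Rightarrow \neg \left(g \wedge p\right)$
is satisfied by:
  {p: False, g: False}
  {g: True, p: False}
  {p: True, g: False}


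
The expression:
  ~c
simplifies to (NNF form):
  ~c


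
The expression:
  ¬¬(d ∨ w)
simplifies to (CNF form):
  d ∨ w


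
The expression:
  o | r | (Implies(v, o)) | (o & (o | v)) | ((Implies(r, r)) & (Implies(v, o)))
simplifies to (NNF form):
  o | r | ~v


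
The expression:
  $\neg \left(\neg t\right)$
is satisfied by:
  {t: True}


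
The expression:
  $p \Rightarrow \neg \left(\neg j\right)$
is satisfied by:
  {j: True, p: False}
  {p: False, j: False}
  {p: True, j: True}


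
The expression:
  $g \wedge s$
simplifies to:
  $g \wedge s$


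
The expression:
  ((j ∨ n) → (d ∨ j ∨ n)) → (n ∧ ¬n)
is never true.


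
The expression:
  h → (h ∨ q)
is always true.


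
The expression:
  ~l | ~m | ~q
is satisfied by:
  {l: False, m: False, q: False}
  {q: True, l: False, m: False}
  {m: True, l: False, q: False}
  {q: True, m: True, l: False}
  {l: True, q: False, m: False}
  {q: True, l: True, m: False}
  {m: True, l: True, q: False}


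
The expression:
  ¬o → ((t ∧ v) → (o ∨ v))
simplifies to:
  True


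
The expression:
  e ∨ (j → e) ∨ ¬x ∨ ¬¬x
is always true.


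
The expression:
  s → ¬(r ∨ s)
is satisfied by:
  {s: False}


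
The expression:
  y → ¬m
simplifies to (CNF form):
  ¬m ∨ ¬y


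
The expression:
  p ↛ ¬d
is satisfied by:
  {p: True, d: True}


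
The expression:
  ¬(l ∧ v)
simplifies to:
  ¬l ∨ ¬v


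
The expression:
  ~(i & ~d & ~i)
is always true.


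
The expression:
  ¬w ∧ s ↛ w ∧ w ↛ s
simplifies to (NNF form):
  False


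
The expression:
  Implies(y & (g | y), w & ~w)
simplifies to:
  ~y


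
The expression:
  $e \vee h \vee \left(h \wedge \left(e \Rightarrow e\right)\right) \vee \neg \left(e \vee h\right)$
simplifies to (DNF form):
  $\text{True}$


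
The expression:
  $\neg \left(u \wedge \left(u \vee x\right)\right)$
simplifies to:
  $\neg u$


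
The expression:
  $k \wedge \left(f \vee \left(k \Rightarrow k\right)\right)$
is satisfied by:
  {k: True}


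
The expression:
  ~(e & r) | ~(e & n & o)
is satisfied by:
  {e: False, o: False, n: False, r: False}
  {r: True, e: False, o: False, n: False}
  {n: True, e: False, o: False, r: False}
  {r: True, n: True, e: False, o: False}
  {o: True, r: False, e: False, n: False}
  {r: True, o: True, e: False, n: False}
  {n: True, o: True, r: False, e: False}
  {r: True, n: True, o: True, e: False}
  {e: True, n: False, o: False, r: False}
  {r: True, e: True, n: False, o: False}
  {n: True, e: True, r: False, o: False}
  {r: True, n: True, e: True, o: False}
  {o: True, e: True, n: False, r: False}
  {r: True, o: True, e: True, n: False}
  {n: True, o: True, e: True, r: False}


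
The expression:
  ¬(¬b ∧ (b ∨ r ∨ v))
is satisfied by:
  {b: True, r: False, v: False}
  {b: True, v: True, r: False}
  {b: True, r: True, v: False}
  {b: True, v: True, r: True}
  {v: False, r: False, b: False}


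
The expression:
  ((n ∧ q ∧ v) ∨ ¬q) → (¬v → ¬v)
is always true.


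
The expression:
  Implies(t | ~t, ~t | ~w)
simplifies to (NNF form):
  ~t | ~w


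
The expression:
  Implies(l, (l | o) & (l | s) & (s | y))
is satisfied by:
  {y: True, s: True, l: False}
  {y: True, l: False, s: False}
  {s: True, l: False, y: False}
  {s: False, l: False, y: False}
  {y: True, s: True, l: True}
  {y: True, l: True, s: False}
  {s: True, l: True, y: False}


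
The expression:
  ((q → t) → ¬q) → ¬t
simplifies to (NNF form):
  q ∨ ¬t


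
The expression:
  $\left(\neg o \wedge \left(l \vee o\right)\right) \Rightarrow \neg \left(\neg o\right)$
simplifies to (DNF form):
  $o \vee \neg l$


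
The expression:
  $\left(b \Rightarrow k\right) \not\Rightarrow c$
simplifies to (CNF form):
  $\neg c \wedge \left(k \vee \neg b\right)$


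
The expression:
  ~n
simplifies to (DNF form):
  ~n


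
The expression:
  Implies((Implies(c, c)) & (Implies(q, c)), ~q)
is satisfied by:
  {c: False, q: False}
  {q: True, c: False}
  {c: True, q: False}


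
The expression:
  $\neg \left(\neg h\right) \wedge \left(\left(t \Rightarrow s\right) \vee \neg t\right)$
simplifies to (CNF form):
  $h \wedge \left(s \vee \neg t\right)$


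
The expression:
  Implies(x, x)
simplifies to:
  True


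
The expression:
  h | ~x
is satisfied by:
  {h: True, x: False}
  {x: False, h: False}
  {x: True, h: True}


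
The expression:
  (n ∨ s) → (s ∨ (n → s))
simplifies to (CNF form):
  s ∨ ¬n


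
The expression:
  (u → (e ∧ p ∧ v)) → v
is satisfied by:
  {v: True, u: True}
  {v: True, u: False}
  {u: True, v: False}


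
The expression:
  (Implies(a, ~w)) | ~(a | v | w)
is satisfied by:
  {w: False, a: False}
  {a: True, w: False}
  {w: True, a: False}


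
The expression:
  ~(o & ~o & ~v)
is always true.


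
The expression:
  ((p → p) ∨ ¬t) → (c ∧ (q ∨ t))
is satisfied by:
  {c: True, t: True, q: True}
  {c: True, t: True, q: False}
  {c: True, q: True, t: False}


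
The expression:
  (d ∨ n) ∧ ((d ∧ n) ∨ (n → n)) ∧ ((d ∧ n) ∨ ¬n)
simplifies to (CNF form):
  d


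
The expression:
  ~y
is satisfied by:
  {y: False}


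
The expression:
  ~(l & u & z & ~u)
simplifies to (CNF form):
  True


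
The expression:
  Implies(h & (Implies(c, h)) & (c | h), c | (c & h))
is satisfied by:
  {c: True, h: False}
  {h: False, c: False}
  {h: True, c: True}


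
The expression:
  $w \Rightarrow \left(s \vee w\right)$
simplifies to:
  $\text{True}$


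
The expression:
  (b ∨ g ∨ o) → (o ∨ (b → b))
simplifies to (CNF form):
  True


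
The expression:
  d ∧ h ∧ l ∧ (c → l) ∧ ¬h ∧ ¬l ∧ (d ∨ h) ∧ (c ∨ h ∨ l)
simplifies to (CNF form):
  False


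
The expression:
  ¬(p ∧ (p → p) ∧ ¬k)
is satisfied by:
  {k: True, p: False}
  {p: False, k: False}
  {p: True, k: True}


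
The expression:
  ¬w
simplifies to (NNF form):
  ¬w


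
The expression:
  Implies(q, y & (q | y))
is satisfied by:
  {y: True, q: False}
  {q: False, y: False}
  {q: True, y: True}


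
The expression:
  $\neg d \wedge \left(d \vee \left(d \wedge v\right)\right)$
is never true.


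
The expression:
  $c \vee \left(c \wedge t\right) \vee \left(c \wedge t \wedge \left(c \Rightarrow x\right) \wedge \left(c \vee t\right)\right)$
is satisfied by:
  {c: True}


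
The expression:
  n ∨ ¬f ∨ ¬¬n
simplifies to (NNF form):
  n ∨ ¬f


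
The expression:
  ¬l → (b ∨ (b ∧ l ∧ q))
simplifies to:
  b ∨ l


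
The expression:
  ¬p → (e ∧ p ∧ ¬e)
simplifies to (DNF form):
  p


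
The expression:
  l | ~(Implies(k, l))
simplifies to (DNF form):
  k | l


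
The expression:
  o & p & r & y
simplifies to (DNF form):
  o & p & r & y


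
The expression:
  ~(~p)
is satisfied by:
  {p: True}


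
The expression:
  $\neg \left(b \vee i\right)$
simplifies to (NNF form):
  $\neg b \wedge \neg i$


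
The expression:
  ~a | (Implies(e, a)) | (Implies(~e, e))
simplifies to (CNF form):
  True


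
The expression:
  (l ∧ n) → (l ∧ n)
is always true.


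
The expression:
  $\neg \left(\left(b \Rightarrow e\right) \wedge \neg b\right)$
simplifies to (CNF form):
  $b$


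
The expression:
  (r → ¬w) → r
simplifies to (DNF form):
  r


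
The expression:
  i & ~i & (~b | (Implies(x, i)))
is never true.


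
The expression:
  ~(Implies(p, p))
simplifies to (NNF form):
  False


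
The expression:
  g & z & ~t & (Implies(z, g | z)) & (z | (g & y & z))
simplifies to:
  g & z & ~t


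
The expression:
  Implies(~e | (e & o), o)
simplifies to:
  e | o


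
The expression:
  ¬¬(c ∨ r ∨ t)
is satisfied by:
  {r: True, t: True, c: True}
  {r: True, t: True, c: False}
  {r: True, c: True, t: False}
  {r: True, c: False, t: False}
  {t: True, c: True, r: False}
  {t: True, c: False, r: False}
  {c: True, t: False, r: False}


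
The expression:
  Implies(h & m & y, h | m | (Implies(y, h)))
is always true.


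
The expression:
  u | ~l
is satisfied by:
  {u: True, l: False}
  {l: False, u: False}
  {l: True, u: True}


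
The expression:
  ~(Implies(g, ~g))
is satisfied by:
  {g: True}


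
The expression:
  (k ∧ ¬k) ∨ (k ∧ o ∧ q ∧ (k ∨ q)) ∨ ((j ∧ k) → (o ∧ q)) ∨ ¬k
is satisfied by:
  {q: True, o: True, k: False, j: False}
  {q: True, o: False, k: False, j: False}
  {o: True, q: False, k: False, j: False}
  {q: False, o: False, k: False, j: False}
  {j: True, q: True, o: True, k: False}
  {j: True, q: True, o: False, k: False}
  {j: True, o: True, q: False, k: False}
  {j: True, o: False, q: False, k: False}
  {q: True, k: True, o: True, j: False}
  {q: True, k: True, o: False, j: False}
  {k: True, o: True, q: False, j: False}
  {k: True, q: False, o: False, j: False}
  {j: True, q: True, k: True, o: True}


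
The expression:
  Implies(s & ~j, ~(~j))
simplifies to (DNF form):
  j | ~s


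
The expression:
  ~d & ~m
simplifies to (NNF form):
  ~d & ~m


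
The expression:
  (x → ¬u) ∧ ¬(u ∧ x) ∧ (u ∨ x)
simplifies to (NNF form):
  (u ∧ ¬x) ∨ (x ∧ ¬u)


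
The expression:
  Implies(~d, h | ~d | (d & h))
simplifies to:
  True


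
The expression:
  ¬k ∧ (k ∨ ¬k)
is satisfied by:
  {k: False}


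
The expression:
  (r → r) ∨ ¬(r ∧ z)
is always true.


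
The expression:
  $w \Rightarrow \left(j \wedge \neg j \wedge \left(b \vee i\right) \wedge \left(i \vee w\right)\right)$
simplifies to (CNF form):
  $\neg w$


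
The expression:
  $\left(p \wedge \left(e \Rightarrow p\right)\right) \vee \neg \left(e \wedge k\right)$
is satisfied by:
  {p: True, k: False, e: False}
  {k: False, e: False, p: False}
  {e: True, p: True, k: False}
  {e: True, k: False, p: False}
  {p: True, k: True, e: False}
  {k: True, p: False, e: False}
  {e: True, k: True, p: True}


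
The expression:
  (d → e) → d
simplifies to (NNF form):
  d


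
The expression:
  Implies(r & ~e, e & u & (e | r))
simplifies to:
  e | ~r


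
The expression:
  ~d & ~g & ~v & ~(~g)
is never true.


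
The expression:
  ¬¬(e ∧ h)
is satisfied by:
  {h: True, e: True}


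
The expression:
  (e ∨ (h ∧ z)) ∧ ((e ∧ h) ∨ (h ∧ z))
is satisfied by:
  {h: True, z: True, e: True}
  {h: True, z: True, e: False}
  {h: True, e: True, z: False}


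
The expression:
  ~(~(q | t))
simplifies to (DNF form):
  q | t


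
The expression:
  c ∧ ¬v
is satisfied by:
  {c: True, v: False}


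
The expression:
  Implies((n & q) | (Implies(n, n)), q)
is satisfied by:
  {q: True}


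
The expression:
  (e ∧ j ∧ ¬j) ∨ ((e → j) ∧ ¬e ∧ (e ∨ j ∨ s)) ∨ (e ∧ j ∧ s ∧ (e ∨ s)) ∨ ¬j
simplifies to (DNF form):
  s ∨ ¬e ∨ ¬j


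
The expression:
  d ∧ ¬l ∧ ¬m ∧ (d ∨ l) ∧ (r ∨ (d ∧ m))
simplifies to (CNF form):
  d ∧ r ∧ ¬l ∧ ¬m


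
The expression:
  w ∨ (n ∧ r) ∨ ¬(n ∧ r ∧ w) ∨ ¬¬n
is always true.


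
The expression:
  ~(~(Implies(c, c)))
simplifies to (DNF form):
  True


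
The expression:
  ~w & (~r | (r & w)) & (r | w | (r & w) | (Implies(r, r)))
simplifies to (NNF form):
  ~r & ~w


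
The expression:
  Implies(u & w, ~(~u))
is always true.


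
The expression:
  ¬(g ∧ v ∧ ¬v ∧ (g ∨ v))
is always true.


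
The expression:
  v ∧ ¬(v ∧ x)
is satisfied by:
  {v: True, x: False}


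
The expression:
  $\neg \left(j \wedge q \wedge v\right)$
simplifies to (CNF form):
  $\neg j \vee \neg q \vee \neg v$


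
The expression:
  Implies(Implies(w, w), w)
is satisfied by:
  {w: True}


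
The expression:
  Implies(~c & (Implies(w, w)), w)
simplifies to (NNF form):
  c | w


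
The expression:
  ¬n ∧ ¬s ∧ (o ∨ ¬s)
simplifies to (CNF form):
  ¬n ∧ ¬s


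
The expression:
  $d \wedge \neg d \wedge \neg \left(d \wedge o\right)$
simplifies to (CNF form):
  $\text{False}$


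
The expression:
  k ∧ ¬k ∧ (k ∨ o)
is never true.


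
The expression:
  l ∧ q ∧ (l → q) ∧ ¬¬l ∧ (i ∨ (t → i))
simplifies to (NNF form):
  l ∧ q ∧ (i ∨ ¬t)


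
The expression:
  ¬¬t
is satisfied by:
  {t: True}


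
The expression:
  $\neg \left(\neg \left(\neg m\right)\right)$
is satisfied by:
  {m: False}


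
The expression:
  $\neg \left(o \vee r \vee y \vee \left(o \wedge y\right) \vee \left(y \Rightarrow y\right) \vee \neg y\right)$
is never true.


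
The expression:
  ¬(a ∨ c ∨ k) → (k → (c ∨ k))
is always true.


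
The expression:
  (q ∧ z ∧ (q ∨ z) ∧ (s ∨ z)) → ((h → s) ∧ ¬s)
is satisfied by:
  {s: False, h: False, q: False, z: False}
  {h: True, z: False, s: False, q: False}
  {s: True, z: False, h: False, q: False}
  {h: True, s: True, z: False, q: False}
  {z: True, s: False, h: False, q: False}
  {z: True, h: True, s: False, q: False}
  {z: True, s: True, h: False, q: False}
  {z: True, h: True, s: True, q: False}
  {q: True, z: False, s: False, h: False}
  {q: True, h: True, z: False, s: False}
  {q: True, s: True, z: False, h: False}
  {q: True, h: True, s: True, z: False}
  {q: True, z: True, s: False, h: False}


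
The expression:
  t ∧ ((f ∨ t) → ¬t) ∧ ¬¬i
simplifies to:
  False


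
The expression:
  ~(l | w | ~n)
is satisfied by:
  {n: True, w: False, l: False}


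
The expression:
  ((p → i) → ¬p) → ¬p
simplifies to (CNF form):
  i ∨ ¬p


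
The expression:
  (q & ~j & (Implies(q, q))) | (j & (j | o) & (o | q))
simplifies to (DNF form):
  q | (j & o)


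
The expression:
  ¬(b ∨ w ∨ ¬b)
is never true.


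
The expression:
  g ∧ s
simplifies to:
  g ∧ s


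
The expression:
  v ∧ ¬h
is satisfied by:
  {v: True, h: False}


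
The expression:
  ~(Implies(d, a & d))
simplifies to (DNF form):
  d & ~a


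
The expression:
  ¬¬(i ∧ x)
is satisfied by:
  {i: True, x: True}


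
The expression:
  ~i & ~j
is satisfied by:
  {i: False, j: False}


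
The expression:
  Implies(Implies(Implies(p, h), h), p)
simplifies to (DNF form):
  p | ~h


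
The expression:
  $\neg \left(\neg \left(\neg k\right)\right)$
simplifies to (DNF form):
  $\neg k$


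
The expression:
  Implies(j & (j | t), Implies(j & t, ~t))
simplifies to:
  ~j | ~t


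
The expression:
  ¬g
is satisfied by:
  {g: False}


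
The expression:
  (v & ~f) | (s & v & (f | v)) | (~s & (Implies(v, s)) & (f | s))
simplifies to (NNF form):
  (s & v) | (v & ~f) | (f & ~s & ~v)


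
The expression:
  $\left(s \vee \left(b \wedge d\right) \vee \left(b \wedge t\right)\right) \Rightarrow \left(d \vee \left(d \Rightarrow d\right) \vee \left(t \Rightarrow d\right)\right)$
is always true.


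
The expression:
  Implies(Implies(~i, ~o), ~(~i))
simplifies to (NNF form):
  i | o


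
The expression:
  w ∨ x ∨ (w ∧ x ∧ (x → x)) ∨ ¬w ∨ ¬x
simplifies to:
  True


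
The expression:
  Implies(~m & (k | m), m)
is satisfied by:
  {m: True, k: False}
  {k: False, m: False}
  {k: True, m: True}


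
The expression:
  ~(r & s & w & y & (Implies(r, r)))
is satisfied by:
  {s: False, y: False, w: False, r: False}
  {r: True, s: False, y: False, w: False}
  {w: True, s: False, y: False, r: False}
  {r: True, w: True, s: False, y: False}
  {y: True, r: False, s: False, w: False}
  {r: True, y: True, s: False, w: False}
  {w: True, y: True, r: False, s: False}
  {r: True, w: True, y: True, s: False}
  {s: True, w: False, y: False, r: False}
  {r: True, s: True, w: False, y: False}
  {w: True, s: True, r: False, y: False}
  {r: True, w: True, s: True, y: False}
  {y: True, s: True, w: False, r: False}
  {r: True, y: True, s: True, w: False}
  {w: True, y: True, s: True, r: False}


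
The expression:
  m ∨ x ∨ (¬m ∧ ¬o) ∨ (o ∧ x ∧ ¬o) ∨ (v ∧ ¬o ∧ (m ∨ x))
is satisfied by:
  {x: True, m: True, o: False}
  {x: True, o: False, m: False}
  {m: True, o: False, x: False}
  {m: False, o: False, x: False}
  {x: True, m: True, o: True}
  {x: True, o: True, m: False}
  {m: True, o: True, x: False}


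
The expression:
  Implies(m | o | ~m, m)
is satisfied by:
  {m: True}


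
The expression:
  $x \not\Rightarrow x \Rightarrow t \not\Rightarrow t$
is always true.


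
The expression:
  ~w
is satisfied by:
  {w: False}


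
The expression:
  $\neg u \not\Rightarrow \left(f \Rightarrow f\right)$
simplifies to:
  $\text{False}$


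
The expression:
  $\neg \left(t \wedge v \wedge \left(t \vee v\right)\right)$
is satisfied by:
  {v: False, t: False}
  {t: True, v: False}
  {v: True, t: False}


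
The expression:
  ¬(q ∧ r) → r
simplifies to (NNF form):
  r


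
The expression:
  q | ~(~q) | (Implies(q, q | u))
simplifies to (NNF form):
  True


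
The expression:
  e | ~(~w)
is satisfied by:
  {e: True, w: True}
  {e: True, w: False}
  {w: True, e: False}


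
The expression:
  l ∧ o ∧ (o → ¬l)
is never true.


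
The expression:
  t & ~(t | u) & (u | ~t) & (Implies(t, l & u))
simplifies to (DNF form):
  False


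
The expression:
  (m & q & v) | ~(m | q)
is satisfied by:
  {v: True, q: False, m: False}
  {v: False, q: False, m: False}
  {m: True, q: True, v: True}


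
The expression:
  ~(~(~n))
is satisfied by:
  {n: False}


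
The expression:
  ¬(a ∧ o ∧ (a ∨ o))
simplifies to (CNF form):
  ¬a ∨ ¬o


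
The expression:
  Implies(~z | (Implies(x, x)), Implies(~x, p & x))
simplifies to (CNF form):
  x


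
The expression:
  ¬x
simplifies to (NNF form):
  ¬x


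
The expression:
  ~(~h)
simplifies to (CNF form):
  h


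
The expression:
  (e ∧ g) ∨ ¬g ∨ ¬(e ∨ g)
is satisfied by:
  {e: True, g: False}
  {g: False, e: False}
  {g: True, e: True}


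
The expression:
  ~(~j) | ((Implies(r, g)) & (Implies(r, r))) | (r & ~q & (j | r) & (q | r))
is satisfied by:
  {g: True, j: True, r: False, q: False}
  {g: True, j: False, r: False, q: False}
  {j: True, q: False, g: False, r: False}
  {q: False, j: False, g: False, r: False}
  {q: True, g: True, j: True, r: False}
  {q: True, g: True, j: False, r: False}
  {q: True, j: True, g: False, r: False}
  {q: True, j: False, g: False, r: False}
  {r: True, g: True, j: True, q: False}
  {r: True, g: True, j: False, q: False}
  {r: True, j: True, g: False, q: False}
  {r: True, j: False, g: False, q: False}
  {q: True, r: True, g: True, j: True}
  {q: True, r: True, g: True, j: False}
  {q: True, r: True, j: True, g: False}
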